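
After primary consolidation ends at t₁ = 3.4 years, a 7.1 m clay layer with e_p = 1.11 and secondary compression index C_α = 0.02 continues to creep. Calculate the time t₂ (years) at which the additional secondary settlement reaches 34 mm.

t₂ ≈ 10.9 years

S_s = C_α·H/(1+e_p)·log₁₀(t₂/t₁) ⇒ log₁₀(t₂/t₁) = S_s·(1+e_p)/(C_α·H).
log₁₀(t₂/t₁) = 0.034 × (1+1.11) / (0.02×7.1) = 0.5052
t₂ = t₁ × 10^0.5052 = 3.4 × 3.2 = 10.88 years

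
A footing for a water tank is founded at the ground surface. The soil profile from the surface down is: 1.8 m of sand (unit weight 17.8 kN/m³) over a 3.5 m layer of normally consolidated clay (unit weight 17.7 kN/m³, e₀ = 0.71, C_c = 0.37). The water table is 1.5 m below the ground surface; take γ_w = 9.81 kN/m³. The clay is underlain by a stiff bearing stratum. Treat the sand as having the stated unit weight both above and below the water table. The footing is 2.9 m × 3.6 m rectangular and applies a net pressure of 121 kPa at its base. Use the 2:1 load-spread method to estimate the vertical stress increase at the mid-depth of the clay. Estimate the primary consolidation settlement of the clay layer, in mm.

S_c ≈ 162 mm

Mid-depth of clay below the ground surface: z = 1.8 + 3.5/2 = 3.55 m.
Total vertical stress at mid-clay: σ_v = 17.8×1.8 + 17.7×1.75 = 63.015 kPa.
Pore pressure: u = 9.81×(3.55 − 1.5) = 20.11 kPa.
Initial effective stress: σ'_0 = σ_v − u = 63.015 − 20.11 = 42.905 kPa.
Stress increase at mid-clay by the 2:1 spreading method:
Δσ = qBL/((B+z)(L+z)) = 121×2.9×3.6/((2.9+3.55)(3.6+3.55)) = 27.392 kPa
Final effective stress: σ'_f = σ'_0 + Δσ = 42.905 + 27.392 = 70.297 kPa.
Normally consolidated clay, so the full stress increment lies on the virgin compression line:
S_c = C_c·H/(1+e₀)·log₁₀(σ'_f/σ'_0) = 0.37×3.5/(1+0.71)×log₁₀(70.297/42.905)
    = 0.75731 × 0.21443 = 0.1624 m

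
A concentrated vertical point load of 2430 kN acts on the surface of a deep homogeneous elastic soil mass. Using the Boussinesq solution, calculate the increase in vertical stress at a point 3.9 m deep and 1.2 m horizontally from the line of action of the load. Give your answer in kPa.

Boussinesq vertical stress below a point load on an elastic half-space:
Δσ_z = 3P/(2πz²) · [1 + (r/z)²]^(−5/2)
r/z = 1.2/3.9 = 0.30769; [1+(r/z)²]^(−5/2) = 0.7976.
Δσ_z = 3×2430/(2π×3.9²) × 0.7976 = 76.281 × 0.7976 = 60.84 kPa

Δσ_z ≈ 60.8 kPa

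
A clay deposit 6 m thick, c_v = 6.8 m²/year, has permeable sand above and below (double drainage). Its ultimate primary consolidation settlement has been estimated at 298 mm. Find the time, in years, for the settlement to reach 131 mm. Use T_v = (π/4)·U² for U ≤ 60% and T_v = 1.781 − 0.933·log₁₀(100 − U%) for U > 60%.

t ≈ 0.201 years

Drainage path length: H_d = H/2 = 3 m (double drainage).
U = S(t)/S_ult = 131/298 = 0.4396.
U ≤ 60%: T_v = (π/4)·U² = (π/4)×0.4396² = 0.15177.
t = T_v·H_d²/c_v = 0.15177×3²/6.8 = 0.2009 years.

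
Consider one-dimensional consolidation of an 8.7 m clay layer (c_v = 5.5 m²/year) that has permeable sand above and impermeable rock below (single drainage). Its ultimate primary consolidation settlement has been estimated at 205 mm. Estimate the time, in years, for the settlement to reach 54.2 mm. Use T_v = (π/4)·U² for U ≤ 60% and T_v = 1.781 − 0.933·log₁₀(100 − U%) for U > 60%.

t ≈ 0.756 years

Drainage path length: H_d = H = 8.7 m (single drainage).
U = S(t)/S_ult = 54.2/205 = 0.2644.
U ≤ 60%: T_v = (π/4)·U² = (π/4)×0.26439² = 0.054901.
t = T_v·H_d²/c_v = 0.054901×8.7²/5.5 = 0.7555 years.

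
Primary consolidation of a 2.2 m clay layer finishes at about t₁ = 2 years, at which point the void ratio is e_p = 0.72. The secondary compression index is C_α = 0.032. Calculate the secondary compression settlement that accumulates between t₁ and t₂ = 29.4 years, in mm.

S_s ≈ 47.8 mm

Secondary compression: S_s = C_α·H/(1+e_p)·log₁₀(t₂/t₁)
S_s = 0.032×2.2/(1+0.72)×log₁₀(29.4/2)
    = 0.04093 × 1.167 = 0.04778 m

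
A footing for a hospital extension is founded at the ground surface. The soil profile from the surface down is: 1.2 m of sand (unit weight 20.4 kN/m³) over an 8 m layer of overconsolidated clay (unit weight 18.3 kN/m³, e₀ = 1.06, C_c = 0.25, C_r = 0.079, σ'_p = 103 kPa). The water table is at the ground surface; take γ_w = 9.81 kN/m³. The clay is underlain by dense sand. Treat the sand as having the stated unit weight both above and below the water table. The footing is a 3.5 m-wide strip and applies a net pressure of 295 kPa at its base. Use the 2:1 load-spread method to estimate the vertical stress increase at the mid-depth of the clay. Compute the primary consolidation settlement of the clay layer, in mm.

S_c ≈ 305 mm

Mid-depth of clay below the ground surface: z = 1.2 + 8/2 = 5.2 m.
Total vertical stress at mid-clay: σ_v = 20.4×1.2 + 18.3×4 = 97.68 kPa.
Pore pressure: u = 9.81×(5.2 − 0) = 51.012 kPa.
Initial effective stress: σ'_0 = σ_v − u = 97.68 − 51.012 = 46.668 kPa.
Stress increase at mid-clay by the 2:1 spreading method:
Δσ = qB/(B+z) = 295×3.5/(3.5+5.2) = 118.68 kPa
Final effective stress: σ'_f = 46.668 + 118.68 = 165.35 kPa.
σ'_f = 165.35 > σ'_p = 103 kPa, so the stress path crosses the preconsolidation pressure — recompression up to σ'_p, then virgin compression beyond:
S_c = H/(1+e₀)·[C_r·log₁₀(σ'_p/σ'_0) + C_c·log₁₀(σ'_f/σ'_p)]
    = 8/2.06 × [0.079×log₁₀(103/46.668) + 0.25×log₁₀(165.35/103)]
    = 3.8835 × [0.027162 + 0.051392] = 0.3051 m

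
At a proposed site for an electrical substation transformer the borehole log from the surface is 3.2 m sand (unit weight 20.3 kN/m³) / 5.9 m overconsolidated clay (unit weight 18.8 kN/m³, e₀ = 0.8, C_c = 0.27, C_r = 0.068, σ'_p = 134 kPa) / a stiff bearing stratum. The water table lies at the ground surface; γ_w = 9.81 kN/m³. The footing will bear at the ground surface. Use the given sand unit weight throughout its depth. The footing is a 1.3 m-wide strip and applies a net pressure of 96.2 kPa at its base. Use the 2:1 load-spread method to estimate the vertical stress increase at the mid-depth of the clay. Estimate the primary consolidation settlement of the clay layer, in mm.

Mid-depth of clay below the ground surface: z = 3.2 + 5.9/2 = 6.15 m.
Total vertical stress at mid-clay: σ_v = 20.3×3.2 + 18.8×2.95 = 120.42 kPa.
Pore pressure: u = 9.81×(6.15 − 0) = 60.332 kPa.
Initial effective stress: σ'_0 = σ_v − u = 120.42 − 60.332 = 60.088 kPa.
Stress increase at mid-clay by the 2:1 spreading method:
Δσ = qB/(B+z) = 96.2×1.3/(1.3+6.15) = 16.787 kPa
Final effective stress: σ'_f = 60.088 + 16.787 = 76.875 kPa.
σ'_f = 76.875 ≤ σ'_p = 134 kPa, so the clay remains overconsolidated and only the recompression index applies:
S_c = C_r·H/(1+e₀)·log₁₀(σ'_f/σ'_0) = 0.068×5.9/1.8×log₁₀(76.875/60.088)
    = 0.22289 × 0.107 = 0.02385 m

S_c ≈ 23.8 mm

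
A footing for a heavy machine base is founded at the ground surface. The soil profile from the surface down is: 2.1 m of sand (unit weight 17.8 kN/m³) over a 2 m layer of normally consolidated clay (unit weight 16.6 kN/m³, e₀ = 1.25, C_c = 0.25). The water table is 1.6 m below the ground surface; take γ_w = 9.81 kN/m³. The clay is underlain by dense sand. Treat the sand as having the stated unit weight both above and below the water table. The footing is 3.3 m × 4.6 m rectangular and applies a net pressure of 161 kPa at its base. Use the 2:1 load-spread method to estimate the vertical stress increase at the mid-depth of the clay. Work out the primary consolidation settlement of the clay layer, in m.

Mid-depth of clay below the ground surface: z = 2.1 + 2/2 = 3.1 m.
Total vertical stress at mid-clay: σ_v = 17.8×2.1 + 16.6×1 = 53.98 kPa.
Pore pressure: u = 9.81×(3.1 − 1.6) = 14.715 kPa.
Initial effective stress: σ'_0 = σ_v − u = 53.98 − 14.715 = 39.265 kPa.
Stress increase at mid-clay by the 2:1 spreading method:
Δσ = qBL/((B+z)(L+z)) = 161×3.3×4.6/((3.3+3.1)(4.6+3.1)) = 49.594 kPa
Final effective stress: σ'_f = σ'_0 + Δσ = 39.265 + 49.594 = 88.859 kPa.
Normally consolidated clay, so the full stress increment lies on the virgin compression line:
S_c = C_c·H/(1+e₀)·log₁₀(σ'_f/σ'_0) = 0.25×2/(1+1.25)×log₁₀(88.859/39.265)
    = 0.22222 × 0.3547 = 0.07882 m

S_c ≈ 0.0788 m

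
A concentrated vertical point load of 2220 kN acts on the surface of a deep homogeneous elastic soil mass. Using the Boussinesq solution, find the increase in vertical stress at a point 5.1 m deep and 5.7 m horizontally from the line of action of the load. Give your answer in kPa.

Boussinesq vertical stress below a point load on an elastic half-space:
Δσ_z = 3P/(2πz²) · [1 + (r/z)²]^(−5/2)
r/z = 5.7/5.1 = 1.1176; [1+(r/z)²]^(−5/2) = 0.13181.
Δσ_z = 3×2220/(2π×5.1²) × 0.13181 = 40.752 × 0.13181 = 5.372 kPa

Δσ_z ≈ 5.37 kPa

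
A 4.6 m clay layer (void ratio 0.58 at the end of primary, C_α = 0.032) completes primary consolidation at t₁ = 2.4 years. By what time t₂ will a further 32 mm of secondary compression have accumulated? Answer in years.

t₂ ≈ 5.29 years

S_s = C_α·H/(1+e_p)·log₁₀(t₂/t₁) ⇒ log₁₀(t₂/t₁) = S_s·(1+e_p)/(C_α·H).
log₁₀(t₂/t₁) = 0.032 × (1+0.58) / (0.032×4.6) = 0.3435
t₂ = t₁ × 10^0.3435 = 2.4 × 2.205 = 5.293 years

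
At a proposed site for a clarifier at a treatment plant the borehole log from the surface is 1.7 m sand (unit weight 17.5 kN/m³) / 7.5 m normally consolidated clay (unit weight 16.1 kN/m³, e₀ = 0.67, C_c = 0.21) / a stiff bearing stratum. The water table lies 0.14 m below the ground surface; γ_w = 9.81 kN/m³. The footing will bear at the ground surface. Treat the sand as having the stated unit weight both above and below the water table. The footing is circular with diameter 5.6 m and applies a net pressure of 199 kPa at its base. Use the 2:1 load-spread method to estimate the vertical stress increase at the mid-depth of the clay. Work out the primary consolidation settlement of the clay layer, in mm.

S_c ≈ 349 mm

Mid-depth of clay below the ground surface: z = 1.7 + 7.5/2 = 5.45 m.
Total vertical stress at mid-clay: σ_v = 17.5×1.7 + 16.1×3.75 = 90.125 kPa.
Pore pressure: u = 9.81×(5.45 − 0.14) = 52.091 kPa.
Initial effective stress: σ'_0 = σ_v − u = 90.125 − 52.091 = 38.034 kPa.
Stress increase at mid-clay by the 2:1 spreading method:
Δσ ≈ qD²/(D+z)² = 199×5.6²/(5.6+5.45)² = 51.11 kPa
Final effective stress: σ'_f = σ'_0 + Δσ = 38.034 + 51.11 = 89.144 kPa.
Normally consolidated clay, so the full stress increment lies on the virgin compression line:
S_c = C_c·H/(1+e₀)·log₁₀(σ'_f/σ'_0) = 0.21×7.5/(1+0.67)×log₁₀(89.144/38.034)
    = 0.94311 × 0.36992 = 0.3489 m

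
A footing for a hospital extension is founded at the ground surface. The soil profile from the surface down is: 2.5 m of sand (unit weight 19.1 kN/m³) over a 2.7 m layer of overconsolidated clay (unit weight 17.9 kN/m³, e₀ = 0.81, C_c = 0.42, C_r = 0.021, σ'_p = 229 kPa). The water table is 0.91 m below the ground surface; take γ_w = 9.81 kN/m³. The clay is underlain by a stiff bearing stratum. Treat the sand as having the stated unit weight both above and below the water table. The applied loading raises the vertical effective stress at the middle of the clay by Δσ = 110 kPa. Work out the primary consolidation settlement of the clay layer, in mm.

S_c ≈ 17.3 mm

Mid-depth of clay below the ground surface: z = 2.5 + 2.7/2 = 3.85 m.
Total vertical stress at mid-clay: σ_v = 19.1×2.5 + 17.9×1.35 = 71.915 kPa.
Pore pressure: u = 9.81×(3.85 − 0.91) = 28.841 kPa.
Initial effective stress: σ'_0 = σ_v − u = 71.915 − 28.841 = 43.074 kPa.
Final effective stress: σ'_f = 43.074 + 110 = 153.07 kPa.
σ'_f = 153.07 ≤ σ'_p = 229 kPa, so the clay remains overconsolidated and only the recompression index applies:
S_c = C_r·H/(1+e₀)·log₁₀(σ'_f/σ'_0) = 0.021×2.7/1.81×log₁₀(153.07/43.074)
    = 0.031326 × 0.55067 = 0.01725 m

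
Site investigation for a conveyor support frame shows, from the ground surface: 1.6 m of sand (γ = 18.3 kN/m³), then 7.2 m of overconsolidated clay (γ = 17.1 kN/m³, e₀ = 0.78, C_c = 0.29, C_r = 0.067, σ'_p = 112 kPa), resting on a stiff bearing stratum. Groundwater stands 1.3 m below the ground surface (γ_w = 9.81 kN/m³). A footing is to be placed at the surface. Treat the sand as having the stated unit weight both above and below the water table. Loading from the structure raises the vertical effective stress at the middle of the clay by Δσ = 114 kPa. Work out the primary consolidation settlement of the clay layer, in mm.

Mid-depth of clay below the ground surface: z = 1.6 + 7.2/2 = 5.2 m.
Total vertical stress at mid-clay: σ_v = 18.3×1.6 + 17.1×3.6 = 90.84 kPa.
Pore pressure: u = 9.81×(5.2 − 1.3) = 38.259 kPa.
Initial effective stress: σ'_0 = σ_v − u = 90.84 − 38.259 = 52.581 kPa.
Final effective stress: σ'_f = 52.581 + 114 = 166.58 kPa.
σ'_f = 166.58 > σ'_p = 112 kPa, so the stress path crosses the preconsolidation pressure — recompression up to σ'_p, then virgin compression beyond:
S_c = H/(1+e₀)·[C_r·log₁₀(σ'_p/σ'_0) + C_c·log₁₀(σ'_f/σ'_p)]
    = 7.2/1.78 × [0.067×log₁₀(112/52.581) + 0.29×log₁₀(166.58/112)]
    = 4.0449 × [0.022002 + 0.049997] = 0.2912 m

S_c ≈ 291 mm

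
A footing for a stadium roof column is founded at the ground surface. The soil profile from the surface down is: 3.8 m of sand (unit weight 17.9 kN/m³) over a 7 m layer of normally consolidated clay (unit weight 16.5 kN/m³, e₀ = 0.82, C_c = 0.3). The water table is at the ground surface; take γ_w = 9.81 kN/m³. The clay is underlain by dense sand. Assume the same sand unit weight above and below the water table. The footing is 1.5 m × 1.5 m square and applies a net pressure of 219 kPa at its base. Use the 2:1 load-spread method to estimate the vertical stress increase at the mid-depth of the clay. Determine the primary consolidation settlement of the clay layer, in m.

S_c ≈ 0.0557 m

Mid-depth of clay below the ground surface: z = 3.8 + 7/2 = 7.3 m.
Total vertical stress at mid-clay: σ_v = 17.9×3.8 + 16.5×3.5 = 125.77 kPa.
Pore pressure: u = 9.81×(7.3 − 0) = 71.613 kPa.
Initial effective stress: σ'_0 = σ_v − u = 125.77 − 71.613 = 54.157 kPa.
Stress increase at mid-clay by the 2:1 spreading method:
Δσ = qBL/((B+z)(L+z)) = 219×1.5×1.5/((1.5+7.3)(1.5+7.3)) = 6.363 kPa
Final effective stress: σ'_f = σ'_0 + Δσ = 54.157 + 6.363 = 60.52 kPa.
Normally consolidated clay, so the full stress increment lies on the virgin compression line:
S_c = C_c·H/(1+e₀)·log₁₀(σ'_f/σ'_0) = 0.3×7/(1+0.82)×log₁₀(60.52/54.157)
    = 1.1538 × 0.048244 = 0.05566 m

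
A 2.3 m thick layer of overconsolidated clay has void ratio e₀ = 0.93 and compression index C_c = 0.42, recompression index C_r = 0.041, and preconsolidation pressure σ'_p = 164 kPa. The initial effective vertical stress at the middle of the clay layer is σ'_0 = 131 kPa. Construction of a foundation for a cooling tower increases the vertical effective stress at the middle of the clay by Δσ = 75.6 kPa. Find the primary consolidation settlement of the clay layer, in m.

Final effective stress: σ'_f = 131 + 75.6 = 206.6 kPa.
σ'_f = 206.6 > σ'_p = 164 kPa, so the stress path crosses the preconsolidation pressure — recompression up to σ'_p, then virgin compression beyond:
S_c = H/(1+e₀)·[C_r·log₁₀(σ'_p/σ'_0) + C_c·log₁₀(σ'_f/σ'_p)]
    = 2.3/1.93 × [0.041×log₁₀(164/131) + 0.42×log₁₀(206.6/164)]
    = 1.1917 × [0.0040005 + 0.04212] = 0.05496 m

S_c ≈ 0.055 m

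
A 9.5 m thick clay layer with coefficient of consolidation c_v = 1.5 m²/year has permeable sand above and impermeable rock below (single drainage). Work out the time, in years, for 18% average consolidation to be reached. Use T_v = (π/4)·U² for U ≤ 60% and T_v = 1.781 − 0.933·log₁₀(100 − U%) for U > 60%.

Drainage path length: H_d = H = 9.5 m (single drainage).
U ≤ 60%: T_v = (π/4)·U² = (π/4)×0.18² = 0.025447.
t = T_v·H_d²/c_v = 0.025447×9.5²/1.5 = 1.531 years.

t ≈ 1.53 years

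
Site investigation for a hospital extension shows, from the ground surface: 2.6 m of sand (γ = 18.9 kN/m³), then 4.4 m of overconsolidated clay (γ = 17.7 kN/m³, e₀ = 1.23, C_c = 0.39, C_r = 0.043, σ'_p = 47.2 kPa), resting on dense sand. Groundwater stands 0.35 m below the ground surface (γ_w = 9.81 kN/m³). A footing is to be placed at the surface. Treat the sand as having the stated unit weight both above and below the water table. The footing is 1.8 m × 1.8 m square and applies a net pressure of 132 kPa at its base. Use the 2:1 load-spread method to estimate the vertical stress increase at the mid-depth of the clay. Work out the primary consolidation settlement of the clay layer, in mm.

S_c ≈ 48.7 mm

Mid-depth of clay below the ground surface: z = 2.6 + 4.4/2 = 4.8 m.
Total vertical stress at mid-clay: σ_v = 18.9×2.6 + 17.7×2.2 = 88.08 kPa.
Pore pressure: u = 9.81×(4.8 − 0.35) = 43.655 kPa.
Initial effective stress: σ'_0 = σ_v − u = 88.08 − 43.655 = 44.425 kPa.
Stress increase at mid-clay by the 2:1 spreading method:
Δσ = qBL/((B+z)(L+z)) = 132×1.8×1.8/((1.8+4.8)(1.8+4.8)) = 9.8182 kPa
Final effective stress: σ'_f = 44.425 + 9.8182 = 54.243 kPa.
σ'_f = 54.243 > σ'_p = 47.2 kPa, so the stress path crosses the preconsolidation pressure — recompression up to σ'_p, then virgin compression beyond:
S_c = H/(1+e₀)·[C_r·log₁₀(σ'_p/σ'_0) + C_c·log₁₀(σ'_f/σ'_p)]
    = 4.4/2.23 × [0.043×log₁₀(47.2/44.425) + 0.39×log₁₀(54.243/47.2)]
    = 1.9731 × [0.0011315 + 0.023557] = 0.04871 m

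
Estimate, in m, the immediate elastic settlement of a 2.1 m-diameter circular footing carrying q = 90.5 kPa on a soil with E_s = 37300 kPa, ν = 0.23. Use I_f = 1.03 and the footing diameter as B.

Immediate (elastic) settlement: S_e = q·B·(1−ν²)/E_s · I_f.
S_e = 90.5 × 2.1 × (1 − 0.23²) / 37300 × 1.03
    = 90.5 × 2.1 × 0.9471 / 37300 × 1.03
    = 0.00497 m

S_e ≈ 0.00497 m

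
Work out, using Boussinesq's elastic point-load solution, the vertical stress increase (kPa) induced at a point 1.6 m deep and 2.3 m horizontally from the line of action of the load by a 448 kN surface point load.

Δσ_z ≈ 5.07 kPa

Boussinesq vertical stress below a point load on an elastic half-space:
Δσ_z = 3P/(2πz²) · [1 + (r/z)²]^(−5/2)
r/z = 2.3/1.6 = 1.4375; [1+(r/z)²]^(−5/2) = 0.060733.
Δσ_z = 3×448/(2π×1.6²) × 0.060733 = 83.556 × 0.060733 = 5.075 kPa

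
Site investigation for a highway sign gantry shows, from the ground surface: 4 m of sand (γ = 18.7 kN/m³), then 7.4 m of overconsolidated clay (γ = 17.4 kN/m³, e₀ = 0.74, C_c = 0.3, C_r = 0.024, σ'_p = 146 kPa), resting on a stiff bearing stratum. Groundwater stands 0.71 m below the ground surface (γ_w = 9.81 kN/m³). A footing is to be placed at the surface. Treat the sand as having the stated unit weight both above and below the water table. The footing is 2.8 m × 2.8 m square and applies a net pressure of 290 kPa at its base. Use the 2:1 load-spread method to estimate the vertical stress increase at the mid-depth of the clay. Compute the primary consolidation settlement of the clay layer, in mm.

S_c ≈ 11.4 mm

Mid-depth of clay below the ground surface: z = 4 + 7.4/2 = 7.7 m.
Total vertical stress at mid-clay: σ_v = 18.7×4 + 17.4×3.7 = 139.18 kPa.
Pore pressure: u = 9.81×(7.7 − 0.71) = 68.572 kPa.
Initial effective stress: σ'_0 = σ_v − u = 139.18 − 68.572 = 70.608 kPa.
Stress increase at mid-clay by the 2:1 spreading method:
Δσ = qBL/((B+z)(L+z)) = 290×2.8×2.8/((2.8+7.7)(2.8+7.7)) = 20.622 kPa
Final effective stress: σ'_f = 70.608 + 20.622 = 91.23 kPa.
σ'_f = 91.23 ≤ σ'_p = 146 kPa, so the clay remains overconsolidated and only the recompression index applies:
S_c = C_r·H/(1+e₀)·log₁₀(σ'_f/σ'_0) = 0.024×7.4/1.74×log₁₀(91.23/70.608)
    = 0.10207 × 0.11128 = 0.01136 m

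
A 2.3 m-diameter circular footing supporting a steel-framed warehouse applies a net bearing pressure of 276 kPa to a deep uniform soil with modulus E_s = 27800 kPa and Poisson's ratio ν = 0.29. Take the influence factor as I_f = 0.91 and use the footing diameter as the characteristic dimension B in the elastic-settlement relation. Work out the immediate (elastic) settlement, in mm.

Immediate (elastic) settlement: S_e = q·B·(1−ν²)/E_s · I_f.
S_e = 276 × 2.3 × (1 − 0.29²) / 27800 × 0.91
    = 276 × 2.3 × 0.9159 / 27800 × 0.91
    = 0.01903 m = 19.03 mm

S_e ≈ 19 mm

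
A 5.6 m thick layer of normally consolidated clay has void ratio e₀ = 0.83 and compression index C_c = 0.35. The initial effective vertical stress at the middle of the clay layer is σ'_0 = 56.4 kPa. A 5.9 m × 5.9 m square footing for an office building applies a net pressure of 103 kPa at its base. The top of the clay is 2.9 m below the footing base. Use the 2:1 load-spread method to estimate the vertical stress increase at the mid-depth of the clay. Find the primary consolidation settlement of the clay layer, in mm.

S_c ≈ 180 mm

Mid-depth of clay below the footing base: z = 2.9 + 5.6/2 = 5.7 m.
Stress increase at mid-clay by the 2:1 spreading method:
Δσ = qBL/((B+z)(L+z)) = 103×5.9×5.9/((5.9+5.7)(5.9+5.7)) = 26.646 kPa
Final effective stress: σ'_f = σ'_0 + Δσ = 56.4 + 26.646 = 83.046 kPa.
Normally consolidated clay, so the full stress increment lies on the virgin compression line:
S_c = C_c·H/(1+e₀)·log₁₀(σ'_f/σ'_0) = 0.35×5.6/(1+0.83)×log₁₀(83.046/56.4)
    = 1.071 × 0.16804 = 0.18 m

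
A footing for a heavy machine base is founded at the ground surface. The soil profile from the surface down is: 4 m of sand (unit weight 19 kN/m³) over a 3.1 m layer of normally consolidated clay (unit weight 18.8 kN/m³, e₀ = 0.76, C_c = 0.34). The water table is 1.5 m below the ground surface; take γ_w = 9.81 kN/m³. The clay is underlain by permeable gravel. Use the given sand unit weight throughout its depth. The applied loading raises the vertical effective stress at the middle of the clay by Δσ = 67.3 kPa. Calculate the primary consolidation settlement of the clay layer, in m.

Mid-depth of clay below the ground surface: z = 4 + 3.1/2 = 5.55 m.
Total vertical stress at mid-clay: σ_v = 19×4 + 18.8×1.55 = 105.14 kPa.
Pore pressure: u = 9.81×(5.55 − 1.5) = 39.73 kPa.
Initial effective stress: σ'_0 = σ_v − u = 105.14 − 39.73 = 65.41 kPa.
Final effective stress: σ'_f = σ'_0 + Δσ = 65.41 + 67.3 = 132.71 kPa.
Normally consolidated clay, so the full stress increment lies on the virgin compression line:
S_c = C_c·H/(1+e₀)·log₁₀(σ'_f/σ'_0) = 0.34×3.1/(1+0.76)×log₁₀(132.71/65.41)
    = 0.59886 × 0.30726 = 0.184 m

S_c ≈ 0.184 m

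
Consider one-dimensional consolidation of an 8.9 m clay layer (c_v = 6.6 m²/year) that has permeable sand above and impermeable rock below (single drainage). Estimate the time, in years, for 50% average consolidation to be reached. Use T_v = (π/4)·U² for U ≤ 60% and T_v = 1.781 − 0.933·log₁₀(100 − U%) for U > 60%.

t ≈ 2.36 years

Drainage path length: H_d = H = 8.9 m (single drainage).
U ≤ 60%: T_v = (π/4)·U² = (π/4)×0.5² = 0.19635.
t = T_v·H_d²/c_v = 0.19635×8.9²/6.6 = 2.356 years.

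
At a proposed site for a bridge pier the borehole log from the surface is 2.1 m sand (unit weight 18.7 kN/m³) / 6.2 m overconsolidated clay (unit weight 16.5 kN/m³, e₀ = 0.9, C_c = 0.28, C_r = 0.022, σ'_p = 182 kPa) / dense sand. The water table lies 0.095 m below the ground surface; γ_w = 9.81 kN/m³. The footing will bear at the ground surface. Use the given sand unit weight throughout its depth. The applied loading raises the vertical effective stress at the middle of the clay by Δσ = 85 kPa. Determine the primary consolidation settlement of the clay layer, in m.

Mid-depth of clay below the ground surface: z = 2.1 + 6.2/2 = 5.2 m.
Total vertical stress at mid-clay: σ_v = 18.7×2.1 + 16.5×3.1 = 90.42 kPa.
Pore pressure: u = 9.81×(5.2 − 0.095) = 50.08 kPa.
Initial effective stress: σ'_0 = σ_v − u = 90.42 − 50.08 = 40.34 kPa.
Final effective stress: σ'_f = 40.34 + 85 = 125.34 kPa.
σ'_f = 125.34 ≤ σ'_p = 182 kPa, so the clay remains overconsolidated and only the recompression index applies:
S_c = C_r·H/(1+e₀)·log₁₀(σ'_f/σ'_0) = 0.022×6.2/1.9×log₁₀(125.34/40.34)
    = 0.07179 × 0.49235 = 0.03535 m

S_c ≈ 0.0353 m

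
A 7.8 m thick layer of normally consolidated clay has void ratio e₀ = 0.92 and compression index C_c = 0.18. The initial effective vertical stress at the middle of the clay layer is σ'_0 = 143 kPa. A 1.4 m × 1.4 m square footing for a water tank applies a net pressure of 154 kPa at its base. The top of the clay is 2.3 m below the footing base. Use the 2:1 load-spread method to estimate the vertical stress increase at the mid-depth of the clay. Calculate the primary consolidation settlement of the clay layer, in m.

S_c ≈ 0.0114 m

Mid-depth of clay below the footing base: z = 2.3 + 7.8/2 = 6.2 m.
Stress increase at mid-clay by the 2:1 spreading method:
Δσ = qBL/((B+z)(L+z)) = 154×1.4×1.4/((1.4+6.2)(1.4+6.2)) = 5.2258 kPa
Final effective stress: σ'_f = σ'_0 + Δσ = 143 + 5.2258 = 148.23 kPa.
Normally consolidated clay, so the full stress increment lies on the virgin compression line:
S_c = C_c·H/(1+e₀)·log₁₀(σ'_f/σ'_0) = 0.18×7.8/(1+0.92)×log₁₀(148.23/143)
    = 0.73125 × 0.0156 = 0.01141 m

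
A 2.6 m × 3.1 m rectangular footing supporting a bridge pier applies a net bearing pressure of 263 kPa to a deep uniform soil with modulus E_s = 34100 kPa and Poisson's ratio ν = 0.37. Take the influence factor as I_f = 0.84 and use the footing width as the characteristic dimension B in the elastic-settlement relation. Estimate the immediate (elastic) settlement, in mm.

Immediate (elastic) settlement: S_e = q·B·(1−ν²)/E_s · I_f.
S_e = 263 × 2.6 × (1 − 0.37²) / 34100 × 0.84
    = 263 × 2.6 × 0.8631 / 34100 × 0.84
    = 0.01454 m = 14.54 mm

S_e ≈ 14.5 mm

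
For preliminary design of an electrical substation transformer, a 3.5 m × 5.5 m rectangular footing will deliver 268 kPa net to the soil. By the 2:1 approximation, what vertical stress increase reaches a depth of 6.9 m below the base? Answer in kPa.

By the 2:1 method the load spreads at 1 horizontal : 2 vertical, so at depth z the loaded area has grown by z in each plan dimension:
Δσ = qBL/((B+z)(L+z)) = 268×3.5×5.5/((3.5+6.9)(5.5+6.9)) = 40.005 kPa

Δσ_z ≈ 40 kPa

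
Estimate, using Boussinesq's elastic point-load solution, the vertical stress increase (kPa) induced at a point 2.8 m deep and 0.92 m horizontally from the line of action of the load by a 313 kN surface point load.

Δσ_z ≈ 14.8 kPa

Boussinesq vertical stress below a point load on an elastic half-space:
Δσ_z = 3P/(2πz²) · [1 + (r/z)²]^(−5/2)
r/z = 0.92/2.8 = 0.32857; [1+(r/z)²]^(−5/2) = 0.77391.
Δσ_z = 3×313/(2π×2.8²) × 0.77391 = 19.062 × 0.77391 = 14.75 kPa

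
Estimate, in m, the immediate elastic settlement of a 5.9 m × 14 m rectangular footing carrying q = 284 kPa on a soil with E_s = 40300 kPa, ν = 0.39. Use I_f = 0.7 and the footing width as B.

S_e ≈ 0.0247 m

Immediate (elastic) settlement: S_e = q·B·(1−ν²)/E_s · I_f.
S_e = 284 × 5.9 × (1 − 0.39²) / 40300 × 0.7
    = 284 × 5.9 × 0.8479 / 40300 × 0.7
    = 0.02468 m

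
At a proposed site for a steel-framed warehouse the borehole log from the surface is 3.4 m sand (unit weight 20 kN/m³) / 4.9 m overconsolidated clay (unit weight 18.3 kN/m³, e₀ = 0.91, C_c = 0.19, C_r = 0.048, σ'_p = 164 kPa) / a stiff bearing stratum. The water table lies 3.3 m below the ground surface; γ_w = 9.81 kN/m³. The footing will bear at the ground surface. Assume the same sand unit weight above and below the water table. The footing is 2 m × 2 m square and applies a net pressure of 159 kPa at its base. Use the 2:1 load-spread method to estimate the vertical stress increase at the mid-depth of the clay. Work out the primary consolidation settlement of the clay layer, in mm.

S_c ≈ 5.94 mm

Mid-depth of clay below the ground surface: z = 3.4 + 4.9/2 = 5.85 m.
Total vertical stress at mid-clay: σ_v = 20×3.4 + 18.3×2.45 = 112.84 kPa.
Pore pressure: u = 9.81×(5.85 − 3.3) = 25.015 kPa.
Initial effective stress: σ'_0 = σ_v − u = 112.84 − 25.015 = 87.825 kPa.
Stress increase at mid-clay by the 2:1 spreading method:
Δσ = qBL/((B+z)(L+z)) = 159×2×2/((2+5.85)(2+5.85)) = 10.321 kPa
Final effective stress: σ'_f = 87.825 + 10.321 = 98.146 kPa.
σ'_f = 98.146 ≤ σ'_p = 164 kPa, so the clay remains overconsolidated and only the recompression index applies:
S_c = C_r·H/(1+e₀)·log₁₀(σ'_f/σ'_0) = 0.048×4.9/1.91×log₁₀(98.146/87.825)
    = 0.12314 × 0.048254 = 0.005942 m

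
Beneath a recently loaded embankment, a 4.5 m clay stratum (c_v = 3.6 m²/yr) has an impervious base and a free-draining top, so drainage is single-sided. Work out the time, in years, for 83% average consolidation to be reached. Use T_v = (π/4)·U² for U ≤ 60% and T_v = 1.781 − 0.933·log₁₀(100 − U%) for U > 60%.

Drainage path length: H_d = H = 4.5 m (single drainage).
U > 60%: T_v = 1.781 − 0.933·log₁₀(100 − 83) = 0.63299.
t = T_v·H_d²/c_v = 0.63299×4.5²/3.6 = 3.561 years.

t ≈ 3.56 years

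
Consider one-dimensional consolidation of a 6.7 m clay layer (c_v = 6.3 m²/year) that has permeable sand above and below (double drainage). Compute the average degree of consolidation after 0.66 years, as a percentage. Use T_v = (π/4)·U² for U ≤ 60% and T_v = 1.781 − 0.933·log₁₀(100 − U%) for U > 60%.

U ≈ 67.5 %

Drainage path length: H_d = H/2 = 3.35 m (double drainage).
T_v = c_v·t/H_d² = 6.3×0.66/3.35² = 0.37051.
T_v = 0.37051 corresponds to the U > 60% branch:
U = 1 − 10^((1.781 − T_v)/0.933)/100 = 0.6751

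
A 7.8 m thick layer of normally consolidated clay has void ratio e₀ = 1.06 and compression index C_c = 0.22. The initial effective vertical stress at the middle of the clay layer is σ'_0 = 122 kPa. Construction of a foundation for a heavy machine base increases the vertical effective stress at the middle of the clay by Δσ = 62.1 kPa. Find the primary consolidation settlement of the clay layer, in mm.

Final effective stress: σ'_f = σ'_0 + Δσ = 122 + 62.1 = 184.1 kPa.
Normally consolidated clay, so the full stress increment lies on the virgin compression line:
S_c = C_c·H/(1+e₀)·log₁₀(σ'_f/σ'_0) = 0.22×7.8/(1+1.06)×log₁₀(184.1/122)
    = 0.83301 × 0.17869 = 0.1489 m

S_c ≈ 149 mm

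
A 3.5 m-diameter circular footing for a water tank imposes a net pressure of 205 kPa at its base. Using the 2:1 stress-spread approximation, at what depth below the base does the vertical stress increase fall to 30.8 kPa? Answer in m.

2:1 spreading — at depth z the loaded area has grown by z in each plan dimension:
qD²/(D+z)² = Δσ_z ⇒ z = D(√(q/Δσ_z) − 1) = 3.5×(√(205/30.8) − 1) = 5.53 m

z ≈ 5.53 m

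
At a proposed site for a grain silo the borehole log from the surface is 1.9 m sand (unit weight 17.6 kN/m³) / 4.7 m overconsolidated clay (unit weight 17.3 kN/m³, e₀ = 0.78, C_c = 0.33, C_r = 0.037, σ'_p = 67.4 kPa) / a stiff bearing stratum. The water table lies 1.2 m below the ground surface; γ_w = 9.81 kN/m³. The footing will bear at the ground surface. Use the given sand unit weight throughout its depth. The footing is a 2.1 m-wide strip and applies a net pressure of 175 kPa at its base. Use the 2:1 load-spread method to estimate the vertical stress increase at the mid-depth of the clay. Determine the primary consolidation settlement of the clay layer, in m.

Mid-depth of clay below the ground surface: z = 1.9 + 4.7/2 = 4.25 m.
Total vertical stress at mid-clay: σ_v = 17.6×1.9 + 17.3×2.35 = 74.095 kPa.
Pore pressure: u = 9.81×(4.25 − 1.2) = 29.921 kPa.
Initial effective stress: σ'_0 = σ_v − u = 74.095 − 29.921 = 44.174 kPa.
Stress increase at mid-clay by the 2:1 spreading method:
Δσ = qB/(B+z) = 175×2.1/(2.1+4.25) = 57.874 kPa
Final effective stress: σ'_f = 44.174 + 57.874 = 102.05 kPa.
σ'_f = 102.05 > σ'_p = 67.4 kPa, so the stress path crosses the preconsolidation pressure — recompression up to σ'_p, then virgin compression beyond:
S_c = H/(1+e₀)·[C_r·log₁₀(σ'_p/σ'_0) + C_c·log₁₀(σ'_f/σ'_p)]
    = 4.7/1.78 × [0.037×log₁₀(67.4/44.174) + 0.33×log₁₀(102.05/67.4)]
    = 2.6404 × [0.0067892 + 0.059451] = 0.1749 m

S_c ≈ 0.175 m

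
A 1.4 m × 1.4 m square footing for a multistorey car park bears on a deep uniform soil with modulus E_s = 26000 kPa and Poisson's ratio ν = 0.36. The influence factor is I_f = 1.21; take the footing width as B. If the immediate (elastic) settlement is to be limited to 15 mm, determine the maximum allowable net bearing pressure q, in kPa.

q ≈ 265 kPa

S_e = q·B·(1−ν²)/E_s · I_f  ⇒  q = S_e·E_s / (B·(1−ν²)·I_f).
q = 0.015 × 26000 / (1.4 × 0.8704 × 1.21) = 264.5 kPa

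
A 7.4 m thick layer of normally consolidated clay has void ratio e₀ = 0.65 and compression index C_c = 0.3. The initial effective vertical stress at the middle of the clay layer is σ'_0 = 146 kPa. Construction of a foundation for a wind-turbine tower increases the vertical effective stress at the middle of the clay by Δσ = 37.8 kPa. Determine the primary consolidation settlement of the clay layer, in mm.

S_c ≈ 135 mm

Final effective stress: σ'_f = σ'_0 + Δσ = 146 + 37.8 = 183.8 kPa.
Normally consolidated clay, so the full stress increment lies on the virgin compression line:
S_c = C_c·H/(1+e₀)·log₁₀(σ'_f/σ'_0) = 0.3×7.4/(1+0.65)×log₁₀(183.8/146)
    = 1.3455 × 0.099993 = 0.1345 m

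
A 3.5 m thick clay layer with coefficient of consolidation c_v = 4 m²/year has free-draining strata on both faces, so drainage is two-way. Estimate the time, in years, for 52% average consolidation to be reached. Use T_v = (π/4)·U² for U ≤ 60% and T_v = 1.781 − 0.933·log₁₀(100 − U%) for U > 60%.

Drainage path length: H_d = H/2 = 1.75 m (double drainage).
U ≤ 60%: T_v = (π/4)·U² = (π/4)×0.52² = 0.21237.
t = T_v·H_d²/c_v = 0.21237×1.75²/4 = 0.1626 years.

t ≈ 0.163 years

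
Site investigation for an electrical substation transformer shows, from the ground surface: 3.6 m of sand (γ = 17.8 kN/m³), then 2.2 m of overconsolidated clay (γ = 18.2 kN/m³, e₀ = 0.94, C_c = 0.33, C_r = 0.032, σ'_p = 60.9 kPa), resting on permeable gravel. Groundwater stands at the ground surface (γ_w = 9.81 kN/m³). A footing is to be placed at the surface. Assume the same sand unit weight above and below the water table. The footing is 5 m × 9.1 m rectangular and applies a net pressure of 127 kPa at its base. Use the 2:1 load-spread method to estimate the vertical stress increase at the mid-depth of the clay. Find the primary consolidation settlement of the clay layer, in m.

S_c ≈ 0.0541 m

Mid-depth of clay below the ground surface: z = 3.6 + 2.2/2 = 4.7 m.
Total vertical stress at mid-clay: σ_v = 17.8×3.6 + 18.2×1.1 = 84.1 kPa.
Pore pressure: u = 9.81×(4.7 − 0) = 46.107 kPa.
Initial effective stress: σ'_0 = σ_v − u = 84.1 − 46.107 = 37.993 kPa.
Stress increase at mid-clay by the 2:1 spreading method:
Δσ = qBL/((B+z)(L+z)) = 127×5×9.1/((5+4.7)(9.1+4.7)) = 43.168 kPa
Final effective stress: σ'_f = 37.993 + 43.168 = 81.161 kPa.
σ'_f = 81.161 > σ'_p = 60.9 kPa, so the stress path crosses the preconsolidation pressure — recompression up to σ'_p, then virgin compression beyond:
S_c = H/(1+e₀)·[C_r·log₁₀(σ'_p/σ'_0) + C_c·log₁₀(σ'_f/σ'_p)]
    = 2.2/1.94 × [0.032×log₁₀(60.9/37.993) + 0.33×log₁₀(81.161/60.9)]
    = 1.134 × [0.0065572 + 0.041161] = 0.05411 m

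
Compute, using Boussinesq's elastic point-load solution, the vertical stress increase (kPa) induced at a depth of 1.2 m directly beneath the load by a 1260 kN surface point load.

Boussinesq vertical stress below a point load on an elastic half-space:
Δσ_z = 3P/(2πz²) · [1 + (r/z)²]^(−5/2)
r/z = 0/1.2 = 0; [1+(r/z)²]^(−5/2) = 1.
Δσ_z = 3×1260/(2π×1.2²) × 1 = 417.78 × 1 = 417.8 kPa

Δσ_z ≈ 418 kPa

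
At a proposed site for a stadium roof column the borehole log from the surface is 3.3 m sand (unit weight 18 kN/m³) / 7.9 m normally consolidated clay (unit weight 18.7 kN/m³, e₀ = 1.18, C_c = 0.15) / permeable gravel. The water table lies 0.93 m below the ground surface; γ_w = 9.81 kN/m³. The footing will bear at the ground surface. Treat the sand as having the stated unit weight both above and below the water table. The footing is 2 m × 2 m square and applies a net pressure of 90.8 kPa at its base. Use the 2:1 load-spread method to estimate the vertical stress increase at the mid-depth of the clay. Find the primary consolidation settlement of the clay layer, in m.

S_c ≈ 0.0137 m

Mid-depth of clay below the ground surface: z = 3.3 + 7.9/2 = 7.25 m.
Total vertical stress at mid-clay: σ_v = 18×3.3 + 18.7×3.95 = 133.26 kPa.
Pore pressure: u = 9.81×(7.25 − 0.93) = 61.999 kPa.
Initial effective stress: σ'_0 = σ_v − u = 133.26 − 61.999 = 71.261 kPa.
Stress increase at mid-clay by the 2:1 spreading method:
Δσ = qBL/((B+z)(L+z)) = 90.8×2×2/((2+7.25)(2+7.25)) = 4.2449 kPa
Final effective stress: σ'_f = σ'_0 + Δσ = 71.261 + 4.2449 = 75.506 kPa.
Normally consolidated clay, so the full stress increment lies on the virgin compression line:
S_c = C_c·H/(1+e₀)·log₁₀(σ'_f/σ'_0) = 0.15×7.9/(1+1.18)×log₁₀(75.506/71.261)
    = 0.54358 × 0.02513 = 0.01366 m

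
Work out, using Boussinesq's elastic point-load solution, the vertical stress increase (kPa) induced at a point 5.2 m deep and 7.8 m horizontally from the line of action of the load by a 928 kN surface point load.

Boussinesq vertical stress below a point load on an elastic half-space:
Δσ_z = 3P/(2πz²) · [1 + (r/z)²]^(−5/2)
r/z = 7.8/5.2 = 1.5; [1+(r/z)²]^(−5/2) = 0.052516.
Δσ_z = 3×928/(2π×5.2²) × 0.052516 = 16.386 × 0.052516 = 0.8605 kPa

Δσ_z ≈ 0.861 kPa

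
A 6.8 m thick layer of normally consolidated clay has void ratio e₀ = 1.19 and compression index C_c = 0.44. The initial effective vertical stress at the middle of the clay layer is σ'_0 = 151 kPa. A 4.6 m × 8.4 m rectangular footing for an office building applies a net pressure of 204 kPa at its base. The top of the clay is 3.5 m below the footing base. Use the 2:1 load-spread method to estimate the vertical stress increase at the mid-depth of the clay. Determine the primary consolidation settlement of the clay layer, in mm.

Mid-depth of clay below the footing base: z = 3.5 + 6.8/2 = 6.9 m.
Stress increase at mid-clay by the 2:1 spreading method:
Δσ = qBL/((B+z)(L+z)) = 204×4.6×8.4/((4.6+6.9)(8.4+6.9)) = 44.8 kPa
Final effective stress: σ'_f = σ'_0 + Δσ = 151 + 44.8 = 195.8 kPa.
Normally consolidated clay, so the full stress increment lies on the virgin compression line:
S_c = C_c·H/(1+e₀)·log₁₀(σ'_f/σ'_0) = 0.44×6.8/(1+1.19)×log₁₀(195.8/151)
    = 1.3662 × 0.11284 = 0.1542 m

S_c ≈ 154 mm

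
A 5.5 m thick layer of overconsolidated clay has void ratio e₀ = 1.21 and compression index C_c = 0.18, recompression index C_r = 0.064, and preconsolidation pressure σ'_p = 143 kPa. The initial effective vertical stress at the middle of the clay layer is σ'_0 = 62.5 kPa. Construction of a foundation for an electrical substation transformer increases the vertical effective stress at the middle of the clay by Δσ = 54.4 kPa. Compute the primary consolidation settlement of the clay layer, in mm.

Final effective stress: σ'_f = 62.5 + 54.4 = 116.9 kPa.
σ'_f = 116.9 ≤ σ'_p = 143 kPa, so the clay remains overconsolidated and only the recompression index applies:
S_c = C_r·H/(1+e₀)·log₁₀(σ'_f/σ'_0) = 0.064×5.5/2.21×log₁₀(116.9/62.5)
    = 0.15928 × 0.27193 = 0.04331 m

S_c ≈ 43.3 mm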